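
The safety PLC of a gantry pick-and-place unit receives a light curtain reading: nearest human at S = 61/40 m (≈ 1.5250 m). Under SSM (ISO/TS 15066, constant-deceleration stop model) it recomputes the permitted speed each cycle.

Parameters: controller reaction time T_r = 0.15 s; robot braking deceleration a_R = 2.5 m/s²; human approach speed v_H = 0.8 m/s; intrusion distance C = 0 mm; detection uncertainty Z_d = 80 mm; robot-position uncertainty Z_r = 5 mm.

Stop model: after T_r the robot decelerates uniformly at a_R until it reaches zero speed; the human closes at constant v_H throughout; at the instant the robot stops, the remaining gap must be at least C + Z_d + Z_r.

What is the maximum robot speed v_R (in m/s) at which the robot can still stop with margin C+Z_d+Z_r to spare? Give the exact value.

v_R_max = 33/20 m/s = 1.6500 m/s

collect terms ⇒ (1/5)·v_R² + (47/100)·v_R + (-33/25) = 0
  disc = (47/100)² − 4·(1/5)·(-33/25) = 12769/10000 ; √disc = 113/100
  v_R = (−(47/100) + 113/100) / (2·(1/5)) = 33/20 m/s
check:
T_s = v_R/a_R = (33/20)/(5/2) = 0.6600 s
robot in T_r: 1.6500·0.1500 = 0.2475 m
robot covers 1.6500·0.6600 − ½·2.5000·0.6600² = 0.5445 m while stopping
human over T_r+T_s: 0.8000·(0.1500+0.6600) = 0.6480 m
C+Z_d+Z_r = 0.0000+0.0800+0.0050 = 0.0850 m
sum ≈ 0.2475+0.5445+0.6480+0.0850 ≈ 1.5250 m = S ✓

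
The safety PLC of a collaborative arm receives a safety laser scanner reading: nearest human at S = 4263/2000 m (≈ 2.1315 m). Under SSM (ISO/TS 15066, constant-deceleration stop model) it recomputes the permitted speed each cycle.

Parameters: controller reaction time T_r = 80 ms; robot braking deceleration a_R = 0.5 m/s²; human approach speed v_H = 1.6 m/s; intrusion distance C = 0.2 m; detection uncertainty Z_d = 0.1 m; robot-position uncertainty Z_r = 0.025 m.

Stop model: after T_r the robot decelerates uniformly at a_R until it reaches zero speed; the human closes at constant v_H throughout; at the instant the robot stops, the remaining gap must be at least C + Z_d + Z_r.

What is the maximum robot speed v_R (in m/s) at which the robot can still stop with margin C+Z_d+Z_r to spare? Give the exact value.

v_R_max = 9/20 m/s = 0.4500 m/s

collect terms ⇒ (1)·v_R² + (82/25)·v_R + (-3357/2000) = 0
  disc = (82/25)² − 4·(1)·(-3357/2000) = 43681/2500 ; √disc = 209/50
  v_R = (−(82/25) + 209/50) / (2·(1)) = 9/20 m/s
check:
braking lasts T_s = (9/20)/(1/2) = 0.9000 s
robot in T_r: 0.4500·0.0800 = 0.0360 m
braking distance = 0.4500²/(2·0.5000) = 0.2025 m
human over T_r+T_s: 1.6000·(0.0800+0.9000) = 1.5680 m
residual clearance needed = 0.2000+0.1000+0.0250 = 0.3250 m
sum ≈ 0.0360+0.2025+1.5680+0.3250 ≈ 2.1315 m = S ✓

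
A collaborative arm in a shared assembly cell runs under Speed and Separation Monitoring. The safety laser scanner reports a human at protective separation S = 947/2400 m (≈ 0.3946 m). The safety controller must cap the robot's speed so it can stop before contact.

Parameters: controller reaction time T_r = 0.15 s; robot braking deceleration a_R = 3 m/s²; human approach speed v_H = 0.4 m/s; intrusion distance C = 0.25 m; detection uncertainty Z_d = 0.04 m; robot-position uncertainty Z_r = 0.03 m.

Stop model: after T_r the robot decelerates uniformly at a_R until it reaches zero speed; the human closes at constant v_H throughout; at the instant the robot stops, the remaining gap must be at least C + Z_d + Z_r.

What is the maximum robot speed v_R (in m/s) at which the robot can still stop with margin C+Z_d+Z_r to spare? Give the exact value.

v_R_max = 1/20 m/s = 0.0500 m/s

quadratic (1/6)·v² + (17/60)·v + (-7/480) = 0
  disc = (17/60)² − 4·(1/6)·(-7/480) = 9/100 ; √disc = 3/10
  v_R = (−(17/60) + 3/10) / (2·(1/6)) = 1/20 m/s
check:
braking lasts T_s = (1/20)/3 = 0.0167 s
reaction-phase robot travel = 0.0500·0.1500 = 0.0075 m
robot under decel: 0.0500²/(2·3.0000) = 0.0004 m
human closes 0.4000·0.1667 = 0.0667 m
C+Z_d+Z_r = 0.2500+0.0400+0.0300 = 0.3200 m
sum ≈ 0.0075+0.0004+0.0667+0.3200 ≈ 0.3946 m = S ✓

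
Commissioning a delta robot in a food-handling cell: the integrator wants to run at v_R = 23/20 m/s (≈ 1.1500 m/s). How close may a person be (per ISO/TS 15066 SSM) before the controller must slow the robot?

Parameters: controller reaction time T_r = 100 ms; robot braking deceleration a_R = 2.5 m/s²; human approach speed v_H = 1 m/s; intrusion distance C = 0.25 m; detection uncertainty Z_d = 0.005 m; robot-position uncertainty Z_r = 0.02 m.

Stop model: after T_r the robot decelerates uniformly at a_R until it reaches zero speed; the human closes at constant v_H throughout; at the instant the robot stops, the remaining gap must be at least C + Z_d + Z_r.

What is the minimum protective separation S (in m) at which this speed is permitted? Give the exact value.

T_s = v_R/a_R = (23/20)/(5/2) = 0.4600 s
robot in T_r: 1.1500·0.1000 = 0.1150 m
braking distance = 1.1500²/(2·2.5000) = 0.2645 m
person approaches 1.0000·(0.1000+0.4600) = 0.5600 m
residual clearance needed = 0.2500+0.0050+0.0200 = 0.2750 m
S_min ≈ 0.1150+0.2645+0.5600+0.2750  ⇒  S_min = 2429/2000 m

S_min = 2429/2000 m = 1.2145 m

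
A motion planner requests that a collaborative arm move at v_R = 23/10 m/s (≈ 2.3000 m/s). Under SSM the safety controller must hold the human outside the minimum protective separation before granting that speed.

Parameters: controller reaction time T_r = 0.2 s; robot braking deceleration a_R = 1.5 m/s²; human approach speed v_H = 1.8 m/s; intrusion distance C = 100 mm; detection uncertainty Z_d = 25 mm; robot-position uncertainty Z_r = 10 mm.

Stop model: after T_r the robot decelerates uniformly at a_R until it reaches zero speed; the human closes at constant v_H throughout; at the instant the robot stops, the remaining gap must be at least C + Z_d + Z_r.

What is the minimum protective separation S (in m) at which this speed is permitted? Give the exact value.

T_s = v_R/a_R = (23/10)/(3/2) = 1.5333 s
reaction-phase robot travel = 2.3000·0.2000 = 0.4600 m
robot covers 2.3000·1.5333 − ½·1.5000·1.5333² = 1.7633 m while stopping
human over T_r+T_s: 1.8000·(0.2000+1.5333) = 3.1200 m
C+Z_d+Z_r = 0.1000+0.0250+0.0100 = 0.1350 m
S_min ≈ 0.4600+1.7633+3.1200+0.1350  ⇒  S_min = 3287/600 m

S_min = 3287/600 m = 5.4783 m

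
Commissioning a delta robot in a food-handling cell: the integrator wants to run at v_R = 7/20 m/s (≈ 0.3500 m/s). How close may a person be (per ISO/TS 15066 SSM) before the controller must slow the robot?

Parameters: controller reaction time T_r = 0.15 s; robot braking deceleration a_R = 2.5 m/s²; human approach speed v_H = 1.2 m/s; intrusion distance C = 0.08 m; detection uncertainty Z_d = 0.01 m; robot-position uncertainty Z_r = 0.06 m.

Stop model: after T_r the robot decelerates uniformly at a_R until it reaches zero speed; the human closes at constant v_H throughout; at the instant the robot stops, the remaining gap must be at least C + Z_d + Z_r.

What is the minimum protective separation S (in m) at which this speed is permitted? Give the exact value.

T_s = v_R/a_R = (7/20)/(5/2) = 0.1400 s
robot in T_r: 0.3500·0.1500 = 0.0525 m
braking distance = 0.3500²/(2·2.5000) = 0.0245 m
person approaches 1.2000·(0.1500+0.1400) = 0.3480 m
C+Z_d+Z_r = 0.0800+0.0100+0.0600 = 0.1500 m
S_min ≈ 0.0525+0.0245+0.3480+0.1500  ⇒  S_min = 23/40 m

S_min = 23/40 m = 0.5750 m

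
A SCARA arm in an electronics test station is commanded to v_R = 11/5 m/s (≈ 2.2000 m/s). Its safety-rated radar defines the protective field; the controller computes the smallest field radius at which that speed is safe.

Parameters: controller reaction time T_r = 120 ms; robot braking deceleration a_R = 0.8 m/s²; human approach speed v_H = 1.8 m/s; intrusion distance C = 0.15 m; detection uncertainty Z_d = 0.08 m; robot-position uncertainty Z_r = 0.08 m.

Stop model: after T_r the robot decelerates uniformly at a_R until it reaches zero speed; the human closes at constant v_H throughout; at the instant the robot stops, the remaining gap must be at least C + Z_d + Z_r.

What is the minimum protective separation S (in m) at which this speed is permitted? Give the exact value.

S_min = 1753/200 m = 8.7650 m

T_s = v_R/a_R = (11/5)/(4/5) = 2.7500 s
robot covers v_R·T_r = 2.2000·0.1200 = 0.2640 m before braking
robot covers 2.2000·2.7500 − ½·0.8000·2.7500² = 3.0250 m while stopping
person approaches 1.8000·(0.1200+2.7500) = 5.1660 m
residual clearance needed = 0.1500+0.0800+0.0800 = 0.3100 m
S_min ≈ 0.2640+3.0250+5.1660+0.3100  ⇒  S_min = 1753/200 m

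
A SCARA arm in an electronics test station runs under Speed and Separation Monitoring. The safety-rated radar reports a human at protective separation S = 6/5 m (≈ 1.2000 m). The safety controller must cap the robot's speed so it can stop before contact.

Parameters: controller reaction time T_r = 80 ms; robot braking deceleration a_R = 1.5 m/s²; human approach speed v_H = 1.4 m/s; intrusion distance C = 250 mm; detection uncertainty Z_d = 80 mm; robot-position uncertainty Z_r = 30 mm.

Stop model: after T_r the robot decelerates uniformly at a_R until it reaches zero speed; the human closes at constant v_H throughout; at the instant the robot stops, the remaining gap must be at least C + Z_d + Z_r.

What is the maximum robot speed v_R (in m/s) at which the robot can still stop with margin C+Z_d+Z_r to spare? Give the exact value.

quadratic (1/3)·v² + (76/75)·v + (-91/125) = 0
  disc = (76/75)² − 4·(1/3)·(-91/125) = 11236/5625 ; √disc = 106/75
  v_R = (−(76/75) + 106/75) / (2·(1/3)) = 3/5 m/s
check:
braking lasts T_s = (3/5)/(3/2) = 0.4000 s
reaction-phase robot travel = 0.6000·0.0800 = 0.0480 m
robot under decel: 0.6000²/(2·1.5000) = 0.1200 m
human over T_r+T_s: 1.4000·(0.0800+0.4000) = 0.6720 m
residual clearance needed = 0.2500+0.0800+0.0300 = 0.3600 m
sum ≈ 0.0480+0.1200+0.6720+0.3600 ≈ 1.2000 m = S ✓

v_R_max = 3/5 m/s = 0.6000 m/s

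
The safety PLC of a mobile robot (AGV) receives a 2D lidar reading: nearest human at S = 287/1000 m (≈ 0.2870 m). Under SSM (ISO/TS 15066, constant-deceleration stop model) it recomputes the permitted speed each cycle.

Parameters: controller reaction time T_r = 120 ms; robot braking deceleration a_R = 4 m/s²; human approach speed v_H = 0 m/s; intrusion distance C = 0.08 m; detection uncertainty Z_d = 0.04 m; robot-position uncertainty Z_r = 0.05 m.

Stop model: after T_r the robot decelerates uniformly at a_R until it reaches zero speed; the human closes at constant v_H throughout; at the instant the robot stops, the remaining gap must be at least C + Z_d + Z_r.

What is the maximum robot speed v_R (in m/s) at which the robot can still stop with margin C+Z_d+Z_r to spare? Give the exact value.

at the boundary: (1/8)·v² + (3/25)·v + (-117/1000) = 0
  disc = (3/25)² − 4·(1/8)·(-117/1000) = 729/10000 ; √disc = 27/100
  v_R = (−(3/25) + 27/100) / (2·(1/8)) = 3/5 m/s
check:
stop time T_s = (3/5)/4 = 0.1500 s
robot in T_r: 0.6000·0.1200 = 0.0720 m
robot covers 0.6000·0.1500 − ½·4.0000·0.1500² = 0.0450 m while stopping
human over T_r+T_s: 0.0000·(0.1200+0.1500) = 0.0000 m
C+Z_d+Z_r = 0.0800+0.0400+0.0500 = 0.1700 m
sum ≈ 0.0720+0.0450+0.0000+0.1700 ≈ 0.2870 m = S ✓

v_R_max = 3/5 m/s = 0.6000 m/s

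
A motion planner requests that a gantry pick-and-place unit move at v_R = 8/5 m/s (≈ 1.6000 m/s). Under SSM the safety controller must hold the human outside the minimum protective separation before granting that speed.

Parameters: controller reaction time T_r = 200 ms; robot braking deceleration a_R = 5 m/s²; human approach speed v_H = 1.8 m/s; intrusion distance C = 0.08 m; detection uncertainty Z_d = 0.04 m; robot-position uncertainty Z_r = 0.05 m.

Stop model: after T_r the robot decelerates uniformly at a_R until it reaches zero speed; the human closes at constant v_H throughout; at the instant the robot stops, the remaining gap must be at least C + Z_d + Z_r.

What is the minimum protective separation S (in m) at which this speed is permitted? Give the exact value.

T_s = v_R/a_R = (8/5)/5 = 0.3200 s
reaction-phase robot travel = 1.6000·0.2000 = 0.3200 m
braking distance = 1.6000²/(2·5.0000) = 0.2560 m
person approaches 1.8000·(0.2000+0.3200) = 0.9360 m
margins: 0.0800+0.0400+0.0500 = 0.1700 m
S_min ≈ 0.3200+0.2560+0.9360+0.1700  ⇒  S_min = 841/500 m

S_min = 841/500 m = 1.6820 m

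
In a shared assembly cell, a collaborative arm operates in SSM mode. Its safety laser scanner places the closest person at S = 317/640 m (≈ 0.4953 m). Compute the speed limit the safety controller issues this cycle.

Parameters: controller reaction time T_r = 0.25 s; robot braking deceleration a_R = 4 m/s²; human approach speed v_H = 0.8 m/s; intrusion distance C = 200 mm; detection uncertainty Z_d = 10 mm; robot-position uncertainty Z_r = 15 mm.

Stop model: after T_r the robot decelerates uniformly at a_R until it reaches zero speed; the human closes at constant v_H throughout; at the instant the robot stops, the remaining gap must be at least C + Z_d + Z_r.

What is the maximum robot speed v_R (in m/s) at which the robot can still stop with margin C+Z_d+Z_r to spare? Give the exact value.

v_R_max = 3/20 m/s = 0.1500 m/s

quadratic (1/8)·v² + (9/20)·v + (-9/128) = 0
  disc = (9/20)² − 4·(1/8)·(-9/128) = 1521/6400 ; √disc = 39/80
  v_R = (−(9/20) + 39/80) / (2·(1/8)) = 3/20 m/s
check:
stop time T_s = (3/20)/4 = 0.0375 s
robot in T_r: 0.1500·0.2500 = 0.0375 m
robot under decel: 0.1500²/(2·4.0000) = 0.0028 m
person approaches 0.8000·(0.2500+0.0375) = 0.2300 m
C+Z_d+Z_r = 0.2000+0.0100+0.0150 = 0.2250 m
sum ≈ 0.0375+0.0028+0.2300+0.2250 ≈ 0.4953 m = S ✓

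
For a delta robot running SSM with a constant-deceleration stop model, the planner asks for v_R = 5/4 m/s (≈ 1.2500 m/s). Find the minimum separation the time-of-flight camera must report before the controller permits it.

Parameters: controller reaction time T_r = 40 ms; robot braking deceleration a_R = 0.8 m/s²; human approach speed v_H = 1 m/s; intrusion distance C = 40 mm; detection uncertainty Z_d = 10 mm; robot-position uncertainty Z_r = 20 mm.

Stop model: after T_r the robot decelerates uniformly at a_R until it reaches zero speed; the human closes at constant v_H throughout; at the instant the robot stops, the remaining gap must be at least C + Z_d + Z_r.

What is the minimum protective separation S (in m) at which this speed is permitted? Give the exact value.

braking lasts T_s = (5/4)/(4/5) = 1.5625 s
reaction-phase robot travel = 1.2500·0.0400 = 0.0500 m
braking distance = 1.2500²/(2·0.8000) = 0.9766 m
human closes 1.0000·1.6025 = 1.6025 m
C+Z_d+Z_r = 0.0400+0.0100+0.0200 = 0.0700 m
S_min ≈ 0.0500+0.9766+1.6025+0.0700  ⇒  S_min = 8637/3200 m

S_min = 8637/3200 m = 2.6991 m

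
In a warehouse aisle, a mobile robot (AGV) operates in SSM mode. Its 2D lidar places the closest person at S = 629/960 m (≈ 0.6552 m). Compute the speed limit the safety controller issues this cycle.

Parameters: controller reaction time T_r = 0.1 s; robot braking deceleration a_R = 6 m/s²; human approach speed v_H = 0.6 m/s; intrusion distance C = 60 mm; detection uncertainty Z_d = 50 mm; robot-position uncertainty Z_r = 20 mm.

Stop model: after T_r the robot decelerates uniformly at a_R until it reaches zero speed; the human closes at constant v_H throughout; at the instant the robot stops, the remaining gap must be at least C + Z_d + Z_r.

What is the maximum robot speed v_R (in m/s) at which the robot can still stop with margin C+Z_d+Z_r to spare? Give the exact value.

v_R_max = 29/20 m/s = 1.4500 m/s

at the boundary: (1/12)·v² + (1/5)·v + (-2233/4800) = 0
  disc = (1/5)² − 4·(1/12)·(-2233/4800) = 2809/14400 ; √disc = 53/120
  v_R = (−(1/5) + 53/120) / (2·(1/12)) = 29/20 m/s
check:
stop time T_s = (29/20)/6 = 0.2417 s
reaction-phase robot travel = 1.4500·0.1000 = 0.1450 m
robot under decel: 1.4500²/(2·6.0000) = 0.1752 m
human over T_r+T_s: 0.6000·(0.1000+0.2417) = 0.2050 m
residual clearance needed = 0.0600+0.0500+0.0200 = 0.1300 m
sum ≈ 0.1450+0.1752+0.2050+0.1300 ≈ 0.6552 m = S ✓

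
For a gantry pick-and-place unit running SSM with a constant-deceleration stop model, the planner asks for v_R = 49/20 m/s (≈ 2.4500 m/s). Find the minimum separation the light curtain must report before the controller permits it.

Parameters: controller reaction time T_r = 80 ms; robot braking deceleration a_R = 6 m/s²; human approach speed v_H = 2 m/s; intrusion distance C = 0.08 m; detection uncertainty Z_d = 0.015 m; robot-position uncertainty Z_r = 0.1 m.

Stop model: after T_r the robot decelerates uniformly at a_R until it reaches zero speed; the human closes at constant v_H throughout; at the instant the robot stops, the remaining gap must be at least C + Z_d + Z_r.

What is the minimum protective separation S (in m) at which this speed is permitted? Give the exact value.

S_min = 14943/8000 m = 1.8679 m

stop time T_s = (49/20)/6 = 0.4083 s
robot in T_r: 2.4500·0.0800 = 0.1960 m
robot under decel: 2.4500²/(2·6.0000) = 0.5002 m
human over T_r+T_s: 2.0000·(0.0800+0.4083) = 0.9767 m
C+Z_d+Z_r = 0.0800+0.0150+0.1000 = 0.1950 m
S_min ≈ 0.1960+0.5002+0.9767+0.1950  ⇒  S_min = 14943/8000 m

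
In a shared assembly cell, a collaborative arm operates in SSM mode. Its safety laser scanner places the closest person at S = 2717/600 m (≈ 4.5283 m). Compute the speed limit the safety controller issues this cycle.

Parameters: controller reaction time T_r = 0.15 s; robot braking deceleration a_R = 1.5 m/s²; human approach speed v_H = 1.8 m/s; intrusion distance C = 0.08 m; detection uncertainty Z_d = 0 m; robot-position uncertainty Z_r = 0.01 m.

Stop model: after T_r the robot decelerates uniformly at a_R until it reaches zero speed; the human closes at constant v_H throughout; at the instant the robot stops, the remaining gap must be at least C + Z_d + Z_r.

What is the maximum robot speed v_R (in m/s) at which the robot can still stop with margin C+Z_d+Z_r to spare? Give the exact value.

collect terms ⇒ (1/3)·v_R² + (27/20)·v_R + (-2501/600) = 0
  disc = (27/20)² − 4·(1/3)·(-2501/600) = 26569/3600 ; √disc = 163/60
  v_R = (−(27/20) + 163/60) / (2·(1/3)) = 41/20 m/s
check:
braking lasts T_s = (41/20)/(3/2) = 1.3667 s
reaction-phase robot travel = 2.0500·0.1500 = 0.3075 m
robot covers 2.0500·1.3667 − ½·1.5000·1.3667² = 1.4008 m while stopping
person approaches 1.8000·(0.1500+1.3667) = 2.7300 m
C+Z_d+Z_r = 0.0800+0.0000+0.0100 = 0.0900 m
sum ≈ 0.3075+1.4008+2.7300+0.0900 ≈ 4.5283 m = S ✓

v_R_max = 41/20 m/s = 2.0500 m/s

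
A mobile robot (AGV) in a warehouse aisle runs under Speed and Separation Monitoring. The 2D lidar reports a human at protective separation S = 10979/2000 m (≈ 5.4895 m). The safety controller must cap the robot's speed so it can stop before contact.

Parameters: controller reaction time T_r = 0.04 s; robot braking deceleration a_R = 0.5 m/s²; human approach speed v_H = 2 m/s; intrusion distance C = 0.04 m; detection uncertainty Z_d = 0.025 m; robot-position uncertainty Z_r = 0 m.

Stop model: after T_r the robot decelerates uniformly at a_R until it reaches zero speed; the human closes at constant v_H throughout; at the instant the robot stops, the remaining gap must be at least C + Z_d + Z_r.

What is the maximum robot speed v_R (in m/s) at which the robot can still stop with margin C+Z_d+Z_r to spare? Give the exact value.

collect terms ⇒ (1)·v_R² + (101/25)·v_R + (-10689/2000) = 0
  disc = (101/25)² − 4·(1)·(-10689/2000) = 94249/2500 ; √disc = 307/50
  v_R = (−(101/25) + 307/50) / (2·(1)) = 21/20 m/s
check:
stop time T_s = (21/20)/(1/2) = 2.1000 s
robot in T_r: 1.0500·0.0400 = 0.0420 m
robot covers 1.0500·2.1000 − ½·0.5000·2.1000² = 1.1025 m while stopping
human closes 2.0000·2.1400 = 4.2800 m
margins: 0.0400+0.0250+0.0000 = 0.0650 m
sum ≈ 0.0420+1.1025+4.2800+0.0650 ≈ 5.4895 m = S ✓

v_R_max = 21/20 m/s = 1.0500 m/s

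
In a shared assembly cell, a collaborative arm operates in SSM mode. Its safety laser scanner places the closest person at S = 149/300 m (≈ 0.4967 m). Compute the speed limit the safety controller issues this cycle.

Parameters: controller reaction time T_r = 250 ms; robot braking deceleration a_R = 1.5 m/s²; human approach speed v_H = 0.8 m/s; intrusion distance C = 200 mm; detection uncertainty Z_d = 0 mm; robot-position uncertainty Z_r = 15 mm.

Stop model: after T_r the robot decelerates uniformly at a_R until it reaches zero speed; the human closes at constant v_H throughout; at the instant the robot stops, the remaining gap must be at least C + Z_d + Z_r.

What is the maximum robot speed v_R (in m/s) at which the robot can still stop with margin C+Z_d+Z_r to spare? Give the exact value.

v_R_max = 1/10 m/s = 0.1000 m/s

at the boundary: (1/3)·v² + (47/60)·v + (-49/600) = 0
  disc = (47/60)² − 4·(1/3)·(-49/600) = 289/400 ; √disc = 17/20
  v_R = (−(47/60) + 17/20) / (2·(1/3)) = 1/10 m/s
check:
T_s = v_R/a_R = (1/10)/(3/2) = 0.0667 s
reaction-phase robot travel = 0.1000·0.2500 = 0.0250 m
braking distance = 0.1000²/(2·1.5000) = 0.0033 m
person approaches 0.8000·(0.2500+0.0667) = 0.2533 m
C+Z_d+Z_r = 0.2000+0.0000+0.0150 = 0.2150 m
sum ≈ 0.0250+0.0033+0.2533+0.2150 ≈ 0.4967 m = S ✓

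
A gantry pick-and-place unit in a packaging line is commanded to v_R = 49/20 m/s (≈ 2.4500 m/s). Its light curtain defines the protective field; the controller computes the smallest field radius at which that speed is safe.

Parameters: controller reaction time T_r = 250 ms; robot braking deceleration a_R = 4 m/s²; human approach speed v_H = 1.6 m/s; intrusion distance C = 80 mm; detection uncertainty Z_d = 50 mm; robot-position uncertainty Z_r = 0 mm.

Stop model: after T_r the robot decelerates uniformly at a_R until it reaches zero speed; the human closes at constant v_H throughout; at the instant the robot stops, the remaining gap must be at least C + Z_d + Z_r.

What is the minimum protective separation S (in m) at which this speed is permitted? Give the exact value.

braking lasts T_s = (49/20)/4 = 0.6125 s
robot in T_r: 2.4500·0.2500 = 0.6125 m
braking distance = 2.4500²/(2·4.0000) = 0.7503 m
human closes 1.6000·0.8625 = 1.3800 m
C+Z_d+Z_r = 0.0800+0.0500+0.0000 = 0.1300 m
S_min ≈ 0.6125+0.7503+1.3800+0.1300  ⇒  S_min = 9193/3200 m

S_min = 9193/3200 m = 2.8728 m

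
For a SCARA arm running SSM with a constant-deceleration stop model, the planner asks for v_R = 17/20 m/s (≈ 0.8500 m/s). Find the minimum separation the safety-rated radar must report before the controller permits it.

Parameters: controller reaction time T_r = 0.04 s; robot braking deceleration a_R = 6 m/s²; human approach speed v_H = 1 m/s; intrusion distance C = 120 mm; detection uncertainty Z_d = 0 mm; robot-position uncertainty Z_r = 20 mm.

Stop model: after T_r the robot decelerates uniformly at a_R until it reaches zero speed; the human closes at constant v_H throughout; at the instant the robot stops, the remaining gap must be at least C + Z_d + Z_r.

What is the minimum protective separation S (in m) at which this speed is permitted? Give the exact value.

stop time T_s = (17/20)/6 = 0.1417 s
robot covers v_R·T_r = 0.8500·0.0400 = 0.0340 m before braking
robot covers 0.8500·0.1417 − ½·6.0000·0.1417² = 0.0602 m while stopping
human closes 1.0000·0.1817 = 0.1817 m
residual clearance needed = 0.1200+0.0000+0.0200 = 0.1400 m
S_min ≈ 0.0340+0.0602+0.1817+0.1400  ⇒  S_min = 3327/8000 m

S_min = 3327/8000 m = 0.4159 m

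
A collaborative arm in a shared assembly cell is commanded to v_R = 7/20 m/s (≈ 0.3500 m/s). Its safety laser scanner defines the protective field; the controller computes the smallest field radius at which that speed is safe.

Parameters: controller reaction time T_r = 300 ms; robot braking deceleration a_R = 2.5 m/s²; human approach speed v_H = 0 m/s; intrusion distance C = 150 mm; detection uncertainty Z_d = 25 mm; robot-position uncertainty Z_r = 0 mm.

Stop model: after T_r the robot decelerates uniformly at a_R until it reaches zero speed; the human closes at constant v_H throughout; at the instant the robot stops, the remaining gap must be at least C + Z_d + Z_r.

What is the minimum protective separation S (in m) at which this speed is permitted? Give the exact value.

S_min = 609/2000 m = 0.3045 m

braking lasts T_s = (7/20)/(5/2) = 0.1400 s
reaction-phase robot travel = 0.3500·0.3000 = 0.1050 m
robot covers 0.3500·0.1400 − ½·2.5000·0.1400² = 0.0245 m while stopping
human closes 0.0000·0.4400 = 0.0000 m
residual clearance needed = 0.1500+0.0250+0.0000 = 0.1750 m
S_min ≈ 0.1050+0.0245+0.0000+0.1750  ⇒  S_min = 609/2000 m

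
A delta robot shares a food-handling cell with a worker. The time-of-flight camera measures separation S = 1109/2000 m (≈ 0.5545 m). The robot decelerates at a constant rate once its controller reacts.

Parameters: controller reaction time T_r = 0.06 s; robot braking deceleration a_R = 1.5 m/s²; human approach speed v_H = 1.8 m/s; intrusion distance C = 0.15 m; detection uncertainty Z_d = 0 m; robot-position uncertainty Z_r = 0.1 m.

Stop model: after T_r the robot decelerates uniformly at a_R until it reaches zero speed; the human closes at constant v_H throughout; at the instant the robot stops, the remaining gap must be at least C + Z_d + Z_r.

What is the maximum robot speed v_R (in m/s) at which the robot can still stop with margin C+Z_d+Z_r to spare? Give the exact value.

at the boundary: (1/3)·v² + (63/50)·v + (-393/2000) = 0
  disc = (63/50)² − 4·(1/3)·(-393/2000) = 1156/625 ; √disc = 34/25
  v_R = (−(63/50) + 34/25) / (2·(1/3)) = 3/20 m/s
check:
braking lasts T_s = (3/20)/(3/2) = 0.1000 s
robot covers v_R·T_r = 0.1500·0.0600 = 0.0090 m before braking
robot covers 0.1500·0.1000 − ½·1.5000·0.1000² = 0.0075 m while stopping
human closes 1.8000·0.1600 = 0.2880 m
residual clearance needed = 0.1500+0.0000+0.1000 = 0.2500 m
sum ≈ 0.0090+0.0075+0.2880+0.2500 ≈ 0.5545 m = S ✓

v_R_max = 3/20 m/s = 0.1500 m/s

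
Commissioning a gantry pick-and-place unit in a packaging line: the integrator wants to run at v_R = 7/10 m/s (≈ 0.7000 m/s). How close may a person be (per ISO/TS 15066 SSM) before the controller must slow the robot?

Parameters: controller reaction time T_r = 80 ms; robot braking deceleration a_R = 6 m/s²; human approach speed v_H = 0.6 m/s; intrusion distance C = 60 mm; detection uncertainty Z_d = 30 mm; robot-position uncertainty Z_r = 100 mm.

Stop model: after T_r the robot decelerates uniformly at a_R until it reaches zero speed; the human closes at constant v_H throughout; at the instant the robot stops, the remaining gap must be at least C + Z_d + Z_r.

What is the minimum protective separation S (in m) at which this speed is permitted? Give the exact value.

S_min = 2429/6000 m = 0.4048 m

stop time T_s = (7/10)/6 = 0.1167 s
robot covers v_R·T_r = 0.7000·0.0800 = 0.0560 m before braking
braking distance = 0.7000²/(2·6.0000) = 0.0408 m
human over T_r+T_s: 0.6000·(0.0800+0.1167) = 0.1180 m
margins: 0.0600+0.0300+0.1000 = 0.1900 m
S_min ≈ 0.0560+0.0408+0.1180+0.1900  ⇒  S_min = 2429/6000 m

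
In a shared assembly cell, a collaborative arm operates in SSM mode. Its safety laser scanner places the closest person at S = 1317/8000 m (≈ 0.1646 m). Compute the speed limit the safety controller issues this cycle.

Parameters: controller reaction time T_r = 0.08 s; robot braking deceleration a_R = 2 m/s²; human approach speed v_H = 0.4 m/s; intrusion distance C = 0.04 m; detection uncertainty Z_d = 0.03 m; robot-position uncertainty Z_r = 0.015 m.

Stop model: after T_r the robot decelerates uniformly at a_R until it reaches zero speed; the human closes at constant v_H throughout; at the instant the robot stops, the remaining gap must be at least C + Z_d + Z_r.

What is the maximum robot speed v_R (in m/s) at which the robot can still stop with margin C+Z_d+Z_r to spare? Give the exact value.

quadratic (1/4)·v² + (7/25)·v + (-381/8000) = 0
  disc = (7/25)² − 4·(1/4)·(-381/8000) = 5041/40000 ; √disc = 71/200
  v_R = (−(7/25) + 71/200) / (2·(1/4)) = 3/20 m/s
check:
stop time T_s = (3/20)/2 = 0.0750 s
reaction-phase robot travel = 0.1500·0.0800 = 0.0120 m
robot covers 0.1500·0.0750 − ½·2.0000·0.0750² = 0.0056 m while stopping
human over T_r+T_s: 0.4000·(0.0800+0.0750) = 0.0620 m
C+Z_d+Z_r = 0.0400+0.0300+0.0150 = 0.0850 m
sum ≈ 0.0120+0.0056+0.0620+0.0850 ≈ 0.1646 m = S ✓

v_R_max = 3/20 m/s = 0.1500 m/s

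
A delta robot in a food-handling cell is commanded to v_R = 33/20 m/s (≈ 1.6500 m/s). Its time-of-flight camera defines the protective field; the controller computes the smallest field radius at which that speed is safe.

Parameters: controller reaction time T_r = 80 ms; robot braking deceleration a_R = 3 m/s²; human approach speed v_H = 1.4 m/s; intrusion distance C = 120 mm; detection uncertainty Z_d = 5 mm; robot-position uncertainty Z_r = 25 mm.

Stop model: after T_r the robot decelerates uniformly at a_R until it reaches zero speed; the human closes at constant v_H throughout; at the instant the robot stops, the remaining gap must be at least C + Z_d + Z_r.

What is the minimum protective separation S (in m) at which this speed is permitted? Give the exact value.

S_min = 6471/4000 m = 1.6178 m

stop time T_s = (33/20)/3 = 0.5500 s
robot in T_r: 1.6500·0.0800 = 0.1320 m
braking distance = 1.6500²/(2·3.0000) = 0.4537 m
human over T_r+T_s: 1.4000·(0.0800+0.5500) = 0.8820 m
margins: 0.1200+0.0050+0.0250 = 0.1500 m
S_min ≈ 0.1320+0.4537+0.8820+0.1500  ⇒  S_min = 6471/4000 m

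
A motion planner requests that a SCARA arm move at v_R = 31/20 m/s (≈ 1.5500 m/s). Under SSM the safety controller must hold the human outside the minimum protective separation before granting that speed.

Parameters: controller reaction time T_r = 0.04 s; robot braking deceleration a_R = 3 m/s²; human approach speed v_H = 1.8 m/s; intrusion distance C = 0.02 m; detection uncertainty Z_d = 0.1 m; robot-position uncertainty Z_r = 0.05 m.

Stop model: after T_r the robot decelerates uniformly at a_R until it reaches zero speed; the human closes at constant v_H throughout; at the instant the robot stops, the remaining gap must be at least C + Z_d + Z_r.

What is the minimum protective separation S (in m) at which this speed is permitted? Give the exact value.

T_s = v_R/a_R = (31/20)/3 = 0.5167 s
reaction-phase robot travel = 1.5500·0.0400 = 0.0620 m
robot under decel: 1.5500²/(2·3.0000) = 0.4004 m
human over T_r+T_s: 1.8000·(0.0400+0.5167) = 1.0020 m
residual clearance needed = 0.0200+0.1000+0.0500 = 0.1700 m
S_min ≈ 0.0620+0.4004+1.0020+0.1700  ⇒  S_min = 19613/12000 m

S_min = 19613/12000 m = 1.6344 m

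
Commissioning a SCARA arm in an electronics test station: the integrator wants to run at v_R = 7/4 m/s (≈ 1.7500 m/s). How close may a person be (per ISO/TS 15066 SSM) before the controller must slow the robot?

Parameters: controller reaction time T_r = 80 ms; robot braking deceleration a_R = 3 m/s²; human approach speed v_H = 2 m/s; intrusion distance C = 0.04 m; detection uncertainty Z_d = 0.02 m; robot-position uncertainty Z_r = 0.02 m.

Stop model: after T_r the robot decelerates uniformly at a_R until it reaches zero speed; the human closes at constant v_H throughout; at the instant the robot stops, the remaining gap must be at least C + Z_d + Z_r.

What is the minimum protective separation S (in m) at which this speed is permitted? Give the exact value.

T_s = v_R/a_R = (7/4)/3 = 0.5833 s
robot in T_r: 1.7500·0.0800 = 0.1400 m
robot covers 1.7500·0.5833 − ½·3.0000·0.5833² = 0.5104 m while stopping
human over T_r+T_s: 2.0000·(0.0800+0.5833) = 1.3267 m
C+Z_d+Z_r = 0.0400+0.0200+0.0200 = 0.0800 m
S_min ≈ 0.1400+0.5104+1.3267+0.0800  ⇒  S_min = 4937/2400 m

S_min = 4937/2400 m = 2.0571 m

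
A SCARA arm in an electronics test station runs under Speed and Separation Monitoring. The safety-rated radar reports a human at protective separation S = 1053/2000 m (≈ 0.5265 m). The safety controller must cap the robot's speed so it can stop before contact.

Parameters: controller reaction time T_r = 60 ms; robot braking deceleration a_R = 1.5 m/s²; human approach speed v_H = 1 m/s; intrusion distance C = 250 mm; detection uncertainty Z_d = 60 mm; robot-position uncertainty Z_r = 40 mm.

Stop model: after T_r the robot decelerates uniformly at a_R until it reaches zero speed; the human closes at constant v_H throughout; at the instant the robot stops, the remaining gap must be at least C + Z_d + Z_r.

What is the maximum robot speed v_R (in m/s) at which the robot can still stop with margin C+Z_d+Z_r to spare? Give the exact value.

v_R_max = 3/20 m/s = 0.1500 m/s

at the boundary: (1/3)·v² + (109/150)·v + (-233/2000) = 0
  disc = (109/150)² − 4·(1/3)·(-233/2000) = 3844/5625 ; √disc = 62/75
  v_R = (−(109/150) + 62/75) / (2·(1/3)) = 3/20 m/s
check:
braking lasts T_s = (3/20)/(3/2) = 0.1000 s
robot covers v_R·T_r = 0.1500·0.0600 = 0.0090 m before braking
braking distance = 0.1500²/(2·1.5000) = 0.0075 m
human closes 1.0000·0.1600 = 0.1600 m
C+Z_d+Z_r = 0.2500+0.0600+0.0400 = 0.3500 m
sum ≈ 0.0090+0.0075+0.1600+0.3500 ≈ 0.5265 m = S ✓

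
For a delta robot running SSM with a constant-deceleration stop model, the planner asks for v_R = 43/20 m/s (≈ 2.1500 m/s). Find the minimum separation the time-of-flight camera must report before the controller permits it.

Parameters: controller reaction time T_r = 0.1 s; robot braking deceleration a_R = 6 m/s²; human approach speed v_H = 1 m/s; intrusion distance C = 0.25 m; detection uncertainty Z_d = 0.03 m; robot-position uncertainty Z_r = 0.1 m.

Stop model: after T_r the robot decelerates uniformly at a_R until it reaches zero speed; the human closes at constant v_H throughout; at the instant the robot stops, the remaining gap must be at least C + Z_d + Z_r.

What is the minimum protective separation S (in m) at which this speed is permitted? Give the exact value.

T_s = v_R/a_R = (43/20)/6 = 0.3583 s
robot covers v_R·T_r = 2.1500·0.1000 = 0.2150 m before braking
robot covers 2.1500·0.3583 − ½·6.0000·0.3583² = 0.3852 m while stopping
human closes 1.0000·0.4583 = 0.4583 m
margins: 0.2500+0.0300+0.1000 = 0.3800 m
S_min ≈ 0.2150+0.3852+0.4583+0.3800  ⇒  S_min = 1381/960 m

S_min = 1381/960 m = 1.4385 m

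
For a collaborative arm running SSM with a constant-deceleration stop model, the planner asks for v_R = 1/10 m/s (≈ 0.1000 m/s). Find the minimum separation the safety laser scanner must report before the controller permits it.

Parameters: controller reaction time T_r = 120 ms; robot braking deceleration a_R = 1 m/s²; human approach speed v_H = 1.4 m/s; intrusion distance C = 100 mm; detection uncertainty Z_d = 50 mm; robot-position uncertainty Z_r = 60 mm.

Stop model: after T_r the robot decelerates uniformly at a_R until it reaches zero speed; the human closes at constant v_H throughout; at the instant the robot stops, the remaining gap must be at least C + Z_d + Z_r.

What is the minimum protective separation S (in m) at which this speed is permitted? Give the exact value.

S_min = 107/200 m = 0.5350 m

braking lasts T_s = (1/10)/1 = 0.1000 s
reaction-phase robot travel = 0.1000·0.1200 = 0.0120 m
robot covers 0.1000·0.1000 − ½·1.0000·0.1000² = 0.0050 m while stopping
human over T_r+T_s: 1.4000·(0.1200+0.1000) = 0.3080 m
margins: 0.1000+0.0500+0.0600 = 0.2100 m
S_min ≈ 0.0120+0.0050+0.3080+0.2100  ⇒  S_min = 107/200 m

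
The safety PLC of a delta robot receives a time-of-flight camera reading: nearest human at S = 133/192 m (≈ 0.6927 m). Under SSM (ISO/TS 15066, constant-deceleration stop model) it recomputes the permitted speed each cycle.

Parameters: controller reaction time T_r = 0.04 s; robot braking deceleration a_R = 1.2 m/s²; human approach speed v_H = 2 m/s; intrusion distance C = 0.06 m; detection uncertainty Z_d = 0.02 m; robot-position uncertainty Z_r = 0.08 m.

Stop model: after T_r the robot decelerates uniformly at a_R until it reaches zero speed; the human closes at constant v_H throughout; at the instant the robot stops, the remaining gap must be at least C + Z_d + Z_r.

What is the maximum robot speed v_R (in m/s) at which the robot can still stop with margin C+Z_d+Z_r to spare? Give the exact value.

v_R_max = 1/4 m/s = 0.2500 m/s

at the boundary: (5/12)·v² + (128/75)·v + (-2173/4800) = 0
  disc = (128/75)² − 4·(5/12)·(-2173/4800) = 146689/40000 ; √disc = 383/200
  v_R = (−(128/75) + 383/200) / (2·(5/12)) = 1/4 m/s
check:
braking lasts T_s = (1/4)/(6/5) = 0.2083 s
robot covers v_R·T_r = 0.2500·0.0400 = 0.0100 m before braking
braking distance = 0.2500²/(2·1.2000) = 0.0260 m
human closes 2.0000·0.2483 = 0.4967 m
margins: 0.0600+0.0200+0.0800 = 0.1600 m
sum ≈ 0.0100+0.0260+0.4967+0.1600 ≈ 0.6927 m = S ✓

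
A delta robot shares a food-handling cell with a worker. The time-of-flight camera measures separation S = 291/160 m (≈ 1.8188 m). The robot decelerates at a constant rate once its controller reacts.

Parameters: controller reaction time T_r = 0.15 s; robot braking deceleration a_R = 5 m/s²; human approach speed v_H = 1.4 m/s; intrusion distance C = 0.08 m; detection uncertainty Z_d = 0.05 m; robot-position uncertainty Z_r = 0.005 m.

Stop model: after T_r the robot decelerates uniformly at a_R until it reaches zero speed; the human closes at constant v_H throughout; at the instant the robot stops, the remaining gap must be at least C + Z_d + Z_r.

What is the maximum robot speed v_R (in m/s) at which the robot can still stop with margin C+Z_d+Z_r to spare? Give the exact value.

quadratic (1/10)·v² + (43/100)·v + (-1179/800) = 0
  disc = (43/100)² − 4·(1/10)·(-1179/800) = 484/625 ; √disc = 22/25
  v_R = (−(43/100) + 22/25) / (2·(1/10)) = 9/4 m/s
check:
T_s = v_R/a_R = (9/4)/5 = 0.4500 s
robot in T_r: 2.2500·0.1500 = 0.3375 m
braking distance = 2.2500²/(2·5.0000) = 0.5062 m
person approaches 1.4000·(0.1500+0.4500) = 0.8400 m
margins: 0.0800+0.0500+0.0050 = 0.1350 m
sum ≈ 0.3375+0.5062+0.8400+0.1350 ≈ 1.8188 m = S ✓

v_R_max = 9/4 m/s = 2.2500 m/s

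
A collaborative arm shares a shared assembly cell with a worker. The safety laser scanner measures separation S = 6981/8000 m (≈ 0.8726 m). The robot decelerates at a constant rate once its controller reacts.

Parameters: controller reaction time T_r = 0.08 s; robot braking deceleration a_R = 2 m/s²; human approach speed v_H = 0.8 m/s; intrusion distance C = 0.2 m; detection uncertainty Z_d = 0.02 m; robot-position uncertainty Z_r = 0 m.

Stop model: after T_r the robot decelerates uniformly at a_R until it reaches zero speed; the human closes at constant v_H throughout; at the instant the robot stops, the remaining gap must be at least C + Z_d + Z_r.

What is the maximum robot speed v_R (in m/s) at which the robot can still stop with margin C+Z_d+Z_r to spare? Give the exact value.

collect terms ⇒ (1/4)·v_R² + (12/25)·v_R + (-4709/8000) = 0
  disc = (12/25)² − 4·(1/4)·(-4709/8000) = 32761/40000 ; √disc = 181/200
  v_R = (−(12/25) + 181/200) / (2·(1/4)) = 17/20 m/s
check:
stop time T_s = (17/20)/2 = 0.4250 s
robot covers v_R·T_r = 0.8500·0.0800 = 0.0680 m before braking
robot under decel: 0.8500²/(2·2.0000) = 0.1806 m
human over T_r+T_s: 0.8000·(0.0800+0.4250) = 0.4040 m
C+Z_d+Z_r = 0.2000+0.0200+0.0000 = 0.2200 m
sum ≈ 0.0680+0.1806+0.4040+0.2200 ≈ 0.8726 m = S ✓

v_R_max = 17/20 m/s = 0.8500 m/s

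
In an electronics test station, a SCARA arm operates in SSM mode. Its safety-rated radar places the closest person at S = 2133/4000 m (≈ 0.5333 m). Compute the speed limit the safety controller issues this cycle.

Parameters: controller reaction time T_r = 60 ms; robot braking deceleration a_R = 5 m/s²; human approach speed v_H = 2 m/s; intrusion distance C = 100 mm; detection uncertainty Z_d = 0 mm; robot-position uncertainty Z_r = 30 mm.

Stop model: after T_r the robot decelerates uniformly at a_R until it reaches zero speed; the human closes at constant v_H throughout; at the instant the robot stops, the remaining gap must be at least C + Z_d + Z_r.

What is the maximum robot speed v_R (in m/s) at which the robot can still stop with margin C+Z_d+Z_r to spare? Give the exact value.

collect terms ⇒ (1/10)·v_R² + (23/50)·v_R + (-1133/4000) = 0
  disc = (23/50)² − 4·(1/10)·(-1133/4000) = 3249/10000 ; √disc = 57/100
  v_R = (−(23/50) + 57/100) / (2·(1/10)) = 11/20 m/s
check:
stop time T_s = (11/20)/5 = 0.1100 s
reaction-phase robot travel = 0.5500·0.0600 = 0.0330 m
robot covers 0.5500·0.1100 − ½·5.0000·0.1100² = 0.0302 m while stopping
person approaches 2.0000·(0.0600+0.1100) = 0.3400 m
residual clearance needed = 0.1000+0.0000+0.0300 = 0.1300 m
sum ≈ 0.0330+0.0302+0.3400+0.1300 ≈ 0.5333 m = S ✓

v_R_max = 11/20 m/s = 0.5500 m/s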